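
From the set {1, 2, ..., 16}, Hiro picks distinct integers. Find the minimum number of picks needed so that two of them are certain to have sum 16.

10

A set avoiding the sum 16 can contain at most one of each pair {x, 16−x}, plus the 2 elements whose complement lies outside the range or equal to its own complement.
The integers 8, …, 16 (9 of them) are such a set: any two sum to at least 8+9 = 17 > 16.
Pigeonhole: any 10th integer completes one of the 7 pairs, so 10 choices force a sum of 16.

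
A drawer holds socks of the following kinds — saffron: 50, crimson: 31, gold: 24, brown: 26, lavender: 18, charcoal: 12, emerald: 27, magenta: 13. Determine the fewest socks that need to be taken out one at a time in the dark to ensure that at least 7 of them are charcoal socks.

In the worst case for collecting charcoal socks, every non-charcoal sock comes out first.
There are 50 + 31 + 24 + 26 + 18 + 27 + 13 = 189 non-charcoal socks altogether.
After those, each further sock must be charcoal, so 189 + 7 = 196 draws guarantee 7 charcoal socks.

196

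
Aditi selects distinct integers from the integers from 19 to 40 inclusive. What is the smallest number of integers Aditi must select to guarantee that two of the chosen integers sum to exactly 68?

A set avoiding the sum 68 can contain at most one of each pair {x, 68−x}, plus the 10 elements whose complement lies outside the range or equal to its own complement.
The integers 19, …, 34 (16 of them) are such a set: any two sum to at least 19+20 = 39 and at most 33+34 = 67 < 68.
By the pigeonhole principle, any 17th integer completes one of the 6 pairs, so 17 choices force a sum of 68.

17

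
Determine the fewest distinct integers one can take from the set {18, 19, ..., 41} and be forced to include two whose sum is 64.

16

Two chosen integers sum to 64 exactly when both halves of some pair {x, 64−x} with 23 ≤ x ≤ 64−x ≤ 41 are chosen — 9 such pairs.
The remaining 6 elements (those with no distinct partner in range) can never complete a 64-sum, so the worst case takes all of them and one from each pair: 6 + 9 = 15.
The 16th integer has to be the second member of some pair, so 15 + 1 = 16.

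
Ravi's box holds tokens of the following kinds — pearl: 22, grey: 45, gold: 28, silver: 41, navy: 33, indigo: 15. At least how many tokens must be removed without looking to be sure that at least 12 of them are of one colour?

By pigeonhole, put each drawn token into a box by colour. The largest draw with every box below 12 takes min(count, 11) from each colour.
Σ min(cᵢ, 11) = 11 + 11 + 11 + 11 + 11 + 11 = 66.
Draw number 66 + 1 = 67 must push one box to 12.

67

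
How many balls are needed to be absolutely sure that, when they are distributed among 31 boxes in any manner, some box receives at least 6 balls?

156

With 155 balls one could put exactly 5 in each of the 31 boxes, and no box would reach 6.
By the pigeonhole principle, one more ball must land in a box that already has 5, giving it 6.
So 31 × 5 + 1 = 156 balls are required.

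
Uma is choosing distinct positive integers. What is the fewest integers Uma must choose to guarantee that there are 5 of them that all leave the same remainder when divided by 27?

By the pigeonhole principle, the 27 residue classes mod 27 are the pigeonholes.
With 108 integers one could put 4 in each residue class and have no class reach 5.
The 109th integer pushes some class to 5, so 27·4 + 1 = 109.

109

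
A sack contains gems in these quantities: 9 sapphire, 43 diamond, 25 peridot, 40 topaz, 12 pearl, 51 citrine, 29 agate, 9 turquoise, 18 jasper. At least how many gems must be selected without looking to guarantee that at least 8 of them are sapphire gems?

In the worst case for collecting sapphire gems, every non-sapphire gem comes out first.
There are 43 + 25 + 40 + 12 + 51 + 29 + 9 + 18 = 227 non-sapphire gems altogether.
After those, each further gem must be sapphire, so 227 + 8 = 235 draws guarantee 8 sapphire gems.

235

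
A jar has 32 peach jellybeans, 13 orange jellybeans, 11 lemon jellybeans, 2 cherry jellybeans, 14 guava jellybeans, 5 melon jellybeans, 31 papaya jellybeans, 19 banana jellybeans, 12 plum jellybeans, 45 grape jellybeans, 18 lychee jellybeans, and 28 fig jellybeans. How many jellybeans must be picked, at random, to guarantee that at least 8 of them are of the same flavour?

Put each drawn jellybean into a box by flavour. The largest draw with every box below 8 takes min(count, 7) from each flavour; flavours with fewer than 7 contribute all they have.
Σ min(cᵢ, 7) = 7 + 7 + 7 + 2 + 7 + 5 + 7 + 7 + 7 + 7 + 7 + 7 = 77.
Draw number 77 + 1 = 78 must push one box to 8.

78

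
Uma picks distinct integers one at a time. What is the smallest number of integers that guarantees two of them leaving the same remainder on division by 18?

19

By pigeonhole, the 18 residue classes mod 18 are the pigeonholes.
With 18 integers one could put 1 in each residue class and have no class reach 2.
The 19th integer pushes some class to 2, so 18·1 + 1 = 19.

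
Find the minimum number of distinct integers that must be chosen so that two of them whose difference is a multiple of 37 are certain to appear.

Integers whose pairwise differences are multiples of 37 are exactly those sharing a remainder mod 37. The 37 residue classes mod 37 are the pigeonholes.
With 37 integers one could put 1 in each residue class and have no class reach 2.
The 38th integer pushes some class to 2, so 37·1 + 1 = 38.

38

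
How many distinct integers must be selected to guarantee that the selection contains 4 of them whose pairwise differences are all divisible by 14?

43

Integers whose pairwise differences are multiples of 14 are exactly those sharing a remainder mod 14. By pigeonhole, the 14 residue classes mod 14 are the pigeonholes.
With 42 integers one could put 3 in each residue class and have no class reach 4.
The 43rd integer pushes some class to 4, so 14·3 + 1 = 43.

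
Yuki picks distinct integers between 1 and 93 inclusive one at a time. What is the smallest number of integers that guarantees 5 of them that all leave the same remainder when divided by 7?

29

Pigeonhole: the 7 residue classes mod 7 are the pigeonholes.
With 28 integers one could put 4 in each residue class and have no class reach 5.
The 29th integer pushes some class to 5, so 7·4 + 1 = 29.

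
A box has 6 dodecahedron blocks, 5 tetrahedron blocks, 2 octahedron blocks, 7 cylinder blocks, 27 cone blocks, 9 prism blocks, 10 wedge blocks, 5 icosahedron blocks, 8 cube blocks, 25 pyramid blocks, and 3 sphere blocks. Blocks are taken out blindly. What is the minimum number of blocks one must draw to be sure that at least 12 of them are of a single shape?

By pigeonhole, put each drawn block into a box by shape. The largest draw with every box below 12 takes min(count, 11) from each shape; shapes with fewer than 11 contribute all they have.
Σ min(cᵢ, 11) = 6 + 5 + 2 + 7 + 11 + 9 + 10 + 5 + 8 + 11 + 3 = 77.
Draw number 77 + 1 = 78 must push one box to 12.

78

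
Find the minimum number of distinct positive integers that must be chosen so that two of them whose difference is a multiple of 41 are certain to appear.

42

Integers whose pairwise differences are multiples of 41 are exactly those sharing a remainder mod 41. By the pigeonhole principle, the 41 residue classes mod 41 are the pigeonholes.
With 41 integers one could put 1 in each residue class and have no class reach 2.
The 42nd integer pushes some class to 2, so 41·1 + 1 = 42.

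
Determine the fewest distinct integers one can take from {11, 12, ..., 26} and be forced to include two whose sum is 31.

Two chosen integers sum to 31 exactly when both halves of some pair {x, 31−x} with 11 ≤ x ≤ 31−x ≤ 20 are chosen — 5 such pairs.
The remaining 6 elements (those with no distinct partner in range) can never complete a 31-sum, so the worst case takes all of them and one from each pair: 6 + 5 = 11.
The 12th integer has to be the second member of some pair, so 11 + 1 = 12.

12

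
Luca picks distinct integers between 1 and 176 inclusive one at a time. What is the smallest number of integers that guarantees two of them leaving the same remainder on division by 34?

Pigeonhole: the 34 residue classes mod 34 are the pigeonholes.
With 34 integers one could put 1 in each residue class and have no class reach 2.
The 35th integer pushes some class to 2, so 34·1 + 1 = 35.

35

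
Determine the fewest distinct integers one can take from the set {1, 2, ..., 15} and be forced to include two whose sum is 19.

A set avoiding the sum 19 can contain at most one of each pair {x, 19−x}, plus the 3 elements whose complement lies outside the range.
The integers 1, …, 9 (9 of them) are such a set: any two sum to at least 1+2 = 3 and at most 8+9 = 17 < 19.
Any 10th integer completes one of the 6 pairs, so 10 choices force a sum of 19.

10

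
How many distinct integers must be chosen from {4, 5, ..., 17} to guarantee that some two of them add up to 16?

11

Two chosen integers sum to 16 exactly when both halves of some pair {x, 16−x} with 4 ≤ x ≤ 16−x ≤ 12 are chosen — 4 such pairs.
The remaining 6 elements (those with no distinct partner in range) can never complete a 16-sum, so the worst case takes all of them and one from each pair: 6 + 4 = 10.
By the pigeonhole principle, the 11th integer has to be the second member of some pair, so 10 + 1 = 11.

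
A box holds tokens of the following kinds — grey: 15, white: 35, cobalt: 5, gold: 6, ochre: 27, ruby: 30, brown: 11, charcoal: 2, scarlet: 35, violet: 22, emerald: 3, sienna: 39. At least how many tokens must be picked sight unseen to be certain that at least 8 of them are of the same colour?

73

By the pigeonhole principle, put each drawn token into a box by colour. The largest draw with every box below 8 takes min(count, 7) from each colour; colours with fewer than 7 contribute all they have.
Σ min(cᵢ, 7) = 7 + 7 + 5 + 6 + 7 + 7 + 7 + 2 + 7 + 7 + 3 + 7 = 72.
Draw number 72 + 1 = 73 must push one box to 8.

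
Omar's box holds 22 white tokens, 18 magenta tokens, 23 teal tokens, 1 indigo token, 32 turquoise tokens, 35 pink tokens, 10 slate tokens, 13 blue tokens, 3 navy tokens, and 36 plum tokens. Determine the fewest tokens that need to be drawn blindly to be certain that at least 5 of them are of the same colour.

37

An adversary could hand out at most 4 tokens per colour (indigo, navy run out sooner): 4 + 4 + 4 + 1 + 4 + 4 + 4 + 4 + 3 + 4 = 36 tokens and still no colour has 5.
By pigeonhole, one more token lands in a colour already at 4, so 37 draws are enough and 36 are not.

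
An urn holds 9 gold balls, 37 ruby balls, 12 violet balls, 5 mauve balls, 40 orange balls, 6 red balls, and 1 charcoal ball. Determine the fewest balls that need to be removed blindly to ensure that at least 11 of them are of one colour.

52

By the pigeonhole principle, put each drawn ball into a box by colour. The largest draw with every box below 11 takes min(count, 10) from each colour; colours with fewer than 10 contribute all they have.
Σ min(cᵢ, 10) = 9 + 10 + 10 + 5 + 10 + 6 + 1 = 51.
Draw number 51 + 1 = 52 must push one box to 11.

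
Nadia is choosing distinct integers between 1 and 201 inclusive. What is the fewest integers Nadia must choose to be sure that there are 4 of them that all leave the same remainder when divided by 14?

The 14 residue classes mod 14 are the pigeonholes.
With 42 integers one could put 3 in each residue class and have no class reach 4.
The 43rd integer pushes some class to 4, so 14·3 + 1 = 43.

43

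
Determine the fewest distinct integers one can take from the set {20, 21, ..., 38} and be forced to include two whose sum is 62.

13

Group the elements by complementary pair {x, 62−x}: {24,38}, {25,37}, {26,36}, …, giving 7 two-element pairs; the single value 31 (it cannot pair with itself since the integers are distinct); and 4 integers whose partner 62−x falls outside [20,38].
Pigeonhole: treating each of those 12 groups as a pigeonhole, one can pick one integer per group — 12 integers — with no two summing to 62.
The 13th integer lands in an occupied pair, forcing a sum of 62.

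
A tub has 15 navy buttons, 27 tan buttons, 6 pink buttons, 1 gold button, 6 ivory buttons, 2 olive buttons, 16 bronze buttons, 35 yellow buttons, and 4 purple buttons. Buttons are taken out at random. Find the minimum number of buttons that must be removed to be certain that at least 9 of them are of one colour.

52

By the pigeonhole principle, put each drawn button into a box by colour. The largest draw with every box below 9 takes min(count, 8) from each colour; colours with fewer than 8 contribute all they have.
Σ min(cᵢ, 8) = 8 + 8 + 6 + 1 + 6 + 2 + 8 + 8 + 4 = 51.
Draw number 51 + 1 = 52 must push one box to 9.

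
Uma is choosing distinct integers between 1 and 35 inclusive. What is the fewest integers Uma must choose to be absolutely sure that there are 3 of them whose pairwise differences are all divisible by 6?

13

Integers whose pairwise differences are multiples of 6 are exactly those sharing a remainder mod 6. The 6 residue classes mod 6 are the pigeonholes.
With 12 integers one could put 2 in each residue class and have no class reach 3.
The 13th integer pushes some class to 3, so 6·2 + 1 = 13.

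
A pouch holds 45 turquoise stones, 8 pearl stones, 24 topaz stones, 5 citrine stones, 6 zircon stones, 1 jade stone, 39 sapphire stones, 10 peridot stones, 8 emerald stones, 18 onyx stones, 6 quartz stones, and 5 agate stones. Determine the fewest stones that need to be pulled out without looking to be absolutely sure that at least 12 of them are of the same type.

94

The 12 types are the holes; the stones drawn are the pigeons.
To avoid 12 of any one type, the worst case takes at most 11 of each type, or every stone of a type that has fewer than 11.
That gives 11 + 8 + 11 + 5 + 6 + 1 + 11 + 10 + 8 + 11 + 6 + 5 = 93 stones with no type reaching 12.
The next stone forces some type to 12, so 93 + 1 = 94.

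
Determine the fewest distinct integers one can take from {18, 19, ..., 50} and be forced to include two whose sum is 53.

Two chosen integers sum to 53 exactly when both halves of some pair {x, 53−x} with 18 ≤ x ≤ 53−x ≤ 35 are chosen — 9 such pairs.
The remaining 15 elements (those with no distinct partner in range) can never complete a 53-sum, so the worst case takes all of them and one from each pair: 15 + 9 = 24.
Pigeonhole: the 25th integer has to be the second member of some pair, so 24 + 1 = 25.

25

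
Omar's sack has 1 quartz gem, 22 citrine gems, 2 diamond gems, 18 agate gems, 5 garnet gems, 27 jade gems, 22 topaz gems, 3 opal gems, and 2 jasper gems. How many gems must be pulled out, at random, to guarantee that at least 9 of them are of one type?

Put each drawn gem into a box by type. The largest draw with every box below 9 takes min(count, 8) from each type; types with fewer than 8 contribute all they have.
Σ min(cᵢ, 8) = 1 + 8 + 2 + 8 + 5 + 8 + 8 + 3 + 2 = 45.
Draw number 45 + 1 = 46 must push one box to 9.

46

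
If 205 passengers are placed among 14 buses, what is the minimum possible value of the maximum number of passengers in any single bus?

Pigeonhole: the 14 buses are the holes and the 205 passengers are the pigeons.
If every bus held at most 14 passengers, the total would be at most 14 × 14 = 196, which is less than 205.
So some bus holds at least ⌈205/14⌉ = 15 passengers.

15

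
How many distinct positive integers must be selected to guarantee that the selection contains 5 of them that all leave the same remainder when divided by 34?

The 34 residue classes mod 34 are the pigeonholes.
With 136 integers one could put 4 in each residue class and have no class reach 5.
The 137th integer pushes some class to 5, so 34·4 + 1 = 137.

137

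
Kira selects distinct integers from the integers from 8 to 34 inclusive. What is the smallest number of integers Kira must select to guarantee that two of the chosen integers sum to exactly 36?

18

Two chosen integers sum to 36 exactly when both halves of some pair {x, 36−x} with 8 ≤ x ≤ 36−x ≤ 28 are chosen — 10 such pairs.
The remaining 7 elements (those with no distinct partner in range) can never complete a 36-sum, so the worst case takes all of them and one from each pair: 7 + 10 = 17.
Pigeonhole: the 18th integer has to be the second member of some pair, so 17 + 1 = 18.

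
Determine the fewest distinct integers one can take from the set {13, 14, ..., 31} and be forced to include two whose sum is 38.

14

Group the elements by complementary pair {x, 38−x}: {13,25}, {14,24}, {15,23}, …, giving 6 two-element pairs, the single value 19 (it cannot pair with itself since the integers are distinct), and 6 integers whose partner 38−x falls outside [13,31].
Pigeonhole: treating each of those 13 groups as a pigeonhole, one can pick one integer per group — 13 integers — with no two summing to 38.
The 14th integer lands in an occupied pair, forcing a sum of 38.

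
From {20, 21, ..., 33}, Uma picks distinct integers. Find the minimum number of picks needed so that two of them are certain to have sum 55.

Group the elements by complementary pair {x, 55−x}: {22,33}, {23,32}, {24,31}, …, giving 6 two-element pairs and 2 integers whose partner 55−x falls outside [20,33].
Pigeonhole: treating each of those 8 groups as a pigeonhole, one can pick one integer per group — 8 integers — with no two summing to 55.
The 9th integer lands in an occupied pair, forcing a sum of 55.

9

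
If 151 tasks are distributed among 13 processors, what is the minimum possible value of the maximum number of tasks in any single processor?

12

By pigeonhole, the 13 processors are the holes and the 151 tasks are the pigeons.
If every processor held at most 11 tasks, the total would be at most 13 × 11 = 143, which is less than 151.
So some processor holds at least ⌈151/13⌉ = 12 tasks.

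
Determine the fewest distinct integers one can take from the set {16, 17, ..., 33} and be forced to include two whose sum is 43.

Two chosen integers sum to 43 exactly when both halves of some pair {x, 43−x} with 16 ≤ x ≤ 43−x ≤ 27 are chosen — 6 such pairs.
The remaining 6 elements (those with no distinct partner in range) can never complete a 43-sum, so the worst case takes all of them and one from each pair: 6 + 6 = 12.
The 13th integer has to be the second member of some pair, so 12 + 1 = 13.

13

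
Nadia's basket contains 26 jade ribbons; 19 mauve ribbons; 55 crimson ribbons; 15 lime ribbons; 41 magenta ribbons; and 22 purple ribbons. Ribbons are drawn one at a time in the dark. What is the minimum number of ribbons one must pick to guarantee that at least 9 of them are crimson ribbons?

In the worst case for collecting crimson ribbons, every non-crimson ribbon comes out first.
There are 26 + 19 + 15 + 41 + 22 = 123 non-crimson ribbons altogether.
After those, each further ribbon must be crimson, so 123 + 9 = 132 draws guarantee 9 crimson ribbons.

132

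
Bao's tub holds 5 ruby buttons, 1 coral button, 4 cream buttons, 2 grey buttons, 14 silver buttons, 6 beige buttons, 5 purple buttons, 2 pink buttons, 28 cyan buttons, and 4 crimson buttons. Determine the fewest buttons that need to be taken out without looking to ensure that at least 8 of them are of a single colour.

44

By pigeonhole, the 10 colours are the holes; the buttons drawn are the pigeons.
To avoid 8 of any one colour, the worst case takes at most 7 of each colour, or every button of a colour that has fewer than 7.
That gives 5 + 1 + 4 + 2 + 7 + 6 + 5 + 2 + 7 + 4 = 43 buttons with no colour reaching 8.
The next button forces some colour to 8, so 43 + 1 = 44.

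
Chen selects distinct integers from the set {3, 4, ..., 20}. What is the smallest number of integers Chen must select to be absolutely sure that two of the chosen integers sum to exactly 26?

12

Two chosen integers sum to 26 exactly when both halves of some pair {x, 26−x} with 6 ≤ x ≤ 26−x ≤ 20 are chosen — 7 such pairs.
The remaining 4 elements (those with no distinct partner in range) can never complete a 26-sum, so the worst case takes all of them and one from each pair: 4 + 7 = 11.
By the pigeonhole principle, the 12th integer has to be the second member of some pair, so 11 + 1 = 12.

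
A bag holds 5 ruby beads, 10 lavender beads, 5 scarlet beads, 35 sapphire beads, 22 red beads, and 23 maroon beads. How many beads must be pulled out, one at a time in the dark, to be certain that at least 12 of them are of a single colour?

54

An adversary could hand out at most 11 beads per colour (ruby, lavender, scarlet run out sooner): 5 + 10 + 5 + 11 + 11 + 11 = 53 beads and still no colour has 12.
By the pigeonhole principle, one more bead lands in a colour already at 11, so 54 draws are enough and 53 are not.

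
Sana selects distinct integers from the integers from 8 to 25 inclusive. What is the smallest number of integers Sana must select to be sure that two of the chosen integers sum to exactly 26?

A set avoiding the sum 26 can contain at most one of each pair {x, 26−x}, plus the 8 elements whose complement lies outside the range or equal to its own complement.
The integers 13, …, 25 (13 of them) are such a set: any two sum to at least 13+14 = 27 > 26.
Pigeonhole: any 14th integer completes one of the 5 pairs, so 14 choices force a sum of 26.

14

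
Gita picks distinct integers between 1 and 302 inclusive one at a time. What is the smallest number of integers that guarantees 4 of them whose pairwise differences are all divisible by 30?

Integers whose pairwise differences are multiples of 30 are exactly those sharing a remainder mod 30. By pigeonhole, the 30 residue classes mod 30 are the pigeonholes.
With 90 integers one could put 3 in each residue class and have no class reach 4.
The 91st integer pushes some class to 4, so 30·3 + 1 = 91.

91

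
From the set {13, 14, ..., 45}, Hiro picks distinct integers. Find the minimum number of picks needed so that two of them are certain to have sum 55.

19

Group the elements by complementary pair {x, 55−x}: {13,42}, {14,41}, {15,40}, …, giving 15 two-element pairs and 3 integers whose partner 55−x falls outside [13,45].
Treating each of those 18 groups as a pigeonhole, one can pick one integer per group — 18 integers — with no two summing to 55.
The 19th integer lands in an occupied pair, forcing a sum of 55.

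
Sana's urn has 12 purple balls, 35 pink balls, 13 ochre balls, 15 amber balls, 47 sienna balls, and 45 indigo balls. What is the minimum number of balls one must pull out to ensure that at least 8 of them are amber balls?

In the worst case for collecting amber balls, every non-amber ball comes out first.
There are 12 + 35 + 13 + 47 + 45 = 152 non-amber balls altogether.
After those, each further ball must be amber, so 152 + 8 = 160 draws guarantee 8 amber balls.

160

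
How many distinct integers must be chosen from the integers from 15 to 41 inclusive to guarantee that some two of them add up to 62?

Group the elements by complementary pair {x, 62−x}: {21,41}, {22,40}, {23,39}, …, giving 10 two-element pairs; the single value 31 (it cannot pair with itself since the integers are distinct); and 6 integers whose partner 62−x falls outside [15,41].
By pigeonhole, treating each of those 17 groups as a pigeonhole, one can pick one integer per group — 17 integers — with no two summing to 62.
The 18th integer lands in an occupied pair, forcing a sum of 62.

18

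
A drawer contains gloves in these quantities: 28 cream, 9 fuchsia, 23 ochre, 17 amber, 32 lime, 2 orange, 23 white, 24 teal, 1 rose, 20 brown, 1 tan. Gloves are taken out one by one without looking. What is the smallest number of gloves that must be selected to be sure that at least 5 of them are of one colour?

37

An adversary could hand out at most 4 gloves per colour (orange, rose, tan run out sooner): 4 + 4 + 4 + 4 + 4 + 2 + 4 + 4 + 1 + 4 + 1 = 36 gloves and still no colour has 5.
One more glove lands in a colour already at 4, so 37 draws are enough and 36 are not.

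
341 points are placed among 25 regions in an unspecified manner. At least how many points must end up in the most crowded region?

14

The 25 regions are the holes and the 341 points are the pigeons.
If every region held at most 13 points, the total would be at most 25 × 13 = 325, which is less than 341.
So some region holds at least ⌈341/25⌉ = 14 points.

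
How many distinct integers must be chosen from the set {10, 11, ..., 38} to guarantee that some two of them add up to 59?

21

Group the elements by complementary pair {x, 59−x}: {21,38}, {22,37}, {23,36}, …, giving 9 two-element pairs and 11 integers whose partner 59−x falls outside [10,38].
By pigeonhole, treating each of those 20 groups as a pigeonhole, one can pick one integer per group — 20 integers — with no two summing to 59.
The 21st integer lands in an occupied pair, forcing a sum of 59.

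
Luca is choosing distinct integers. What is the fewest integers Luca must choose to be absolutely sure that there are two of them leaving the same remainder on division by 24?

25

By pigeonhole, the 24 residue classes mod 24 are the pigeonholes.
With 24 integers one could put 1 in each residue class and have no class reach 2.
The 25th integer pushes some class to 2, so 24·1 + 1 = 25.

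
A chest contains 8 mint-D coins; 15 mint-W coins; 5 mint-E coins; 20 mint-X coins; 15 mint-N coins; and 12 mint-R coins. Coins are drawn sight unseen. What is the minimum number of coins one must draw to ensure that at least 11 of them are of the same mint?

54

By pigeonhole, put each drawn coin into a box by mint. The largest draw with every box below 11 takes min(count, 10) from each mint; mints with fewer than 10 contribute all they have.
Σ min(cᵢ, 10) = 8 + 10 + 5 + 10 + 10 + 10 = 53.
Draw number 53 + 1 = 54 must push one box to 11.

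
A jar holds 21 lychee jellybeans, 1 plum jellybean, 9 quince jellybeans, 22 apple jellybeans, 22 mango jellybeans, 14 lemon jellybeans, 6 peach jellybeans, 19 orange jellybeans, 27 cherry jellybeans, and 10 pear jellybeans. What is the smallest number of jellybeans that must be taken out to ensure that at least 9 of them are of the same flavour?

72

An adversary could hand out at most 8 jellybeans per flavour (plum, peach run out sooner): 8 + 1 + 8 + 8 + 8 + 8 + 6 + 8 + 8 + 8 = 71 jellybeans and still no flavour has 9.
One more jellybean lands in a flavour already at 8, so 72 draws are enough and 71 are not.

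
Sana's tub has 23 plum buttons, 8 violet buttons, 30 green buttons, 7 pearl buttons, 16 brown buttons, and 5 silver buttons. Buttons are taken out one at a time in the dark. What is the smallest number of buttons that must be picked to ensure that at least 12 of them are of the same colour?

The 6 colours are the holes; the buttons drawn are the pigeons.
To avoid 12 of any one colour, the worst case takes at most 11 of each colour, or every button of a colour that has fewer than 11.
That gives 11 + 8 + 11 + 7 + 11 + 5 = 53 buttons with no colour reaching 12.
The next button forces some colour to 12, so 53 + 1 = 54.

54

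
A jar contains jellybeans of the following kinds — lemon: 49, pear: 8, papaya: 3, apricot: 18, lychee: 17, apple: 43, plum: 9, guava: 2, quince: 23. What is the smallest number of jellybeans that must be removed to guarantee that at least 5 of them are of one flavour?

34

An adversary could hand out at most 4 jellybeans per flavour (papaya, guava run out sooner): 4 + 4 + 3 + 4 + 4 + 4 + 4 + 2 + 4 = 33 jellybeans and still no flavour has 5.
By the pigeonhole principle, one more jellybean lands in a flavour already at 4, so 34 draws are enough and 33 are not.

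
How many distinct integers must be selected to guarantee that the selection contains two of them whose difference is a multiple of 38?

39

Integers whose pairwise differences are multiples of 38 are exactly those sharing a remainder mod 38. The 38 residue classes mod 38 are the pigeonholes.
With 38 integers one could put 1 in each residue class and have no class reach 2.
The 39th integer pushes some class to 2, so 38·1 + 1 = 39.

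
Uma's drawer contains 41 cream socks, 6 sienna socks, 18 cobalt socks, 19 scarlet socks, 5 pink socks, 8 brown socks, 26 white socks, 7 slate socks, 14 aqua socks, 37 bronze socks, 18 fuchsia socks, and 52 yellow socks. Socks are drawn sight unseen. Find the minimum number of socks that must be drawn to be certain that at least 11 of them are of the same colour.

Pigeonhole: the 12 colours are the holes; the socks drawn are the pigeons.
To avoid 11 of any one colour, the worst case takes at most 10 of each colour, or every sock of a colour that has fewer than 10.
That gives 10 + 6 + 10 + 10 + 5 + 8 + 10 + 7 + 10 + 10 + 10 + 10 = 106 socks with no colour reaching 11.
The next sock forces some colour to 11, so 106 + 1 = 107.

107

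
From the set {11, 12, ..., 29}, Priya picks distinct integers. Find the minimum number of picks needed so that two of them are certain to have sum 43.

Group the elements by complementary pair {x, 43−x}: {14,29}, {15,28}, {16,27}, …, giving 8 two-element pairs and 3 integers whose partner 43−x falls outside [11,29].
Treating each of those 11 groups as a pigeonhole, one can pick one integer per group — 11 integers — with no two summing to 43.
The 12th integer lands in an occupied pair, forcing a sum of 43.

12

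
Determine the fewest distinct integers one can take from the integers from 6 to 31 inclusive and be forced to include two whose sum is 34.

Group the elements by complementary pair {x, 34−x}: {6,28}, {7,27}, {8,26}, …, giving 11 two-element pairs; the single value 17 (it cannot pair with itself since the integers are distinct); and 3 integers whose partner 34−x falls outside [6,31].
By pigeonhole, treating each of those 15 groups as a pigeonhole, one can pick one integer per group — 15 integers — with no two summing to 34.
The 16th integer lands in an occupied pair, forcing a sum of 34.

16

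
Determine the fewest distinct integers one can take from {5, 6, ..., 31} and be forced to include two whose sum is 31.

Two chosen integers sum to 31 exactly when both halves of some pair {x, 31−x} with 5 ≤ x ≤ 31−x ≤ 26 are chosen — 11 such pairs.
The remaining 5 elements (those with no distinct partner in range) can never complete a 31-sum, so the worst case takes all of them and one from each pair: 5 + 11 = 16.
The 17th integer has to be the second member of some pair, so 16 + 1 = 17.

17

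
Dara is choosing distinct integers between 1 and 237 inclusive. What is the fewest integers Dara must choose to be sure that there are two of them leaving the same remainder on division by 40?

By pigeonhole, the 40 residue classes mod 40 are the pigeonholes.
With 40 integers one could put 1 in each residue class and have no class reach 2.
The 41st integer pushes some class to 2, so 40·1 + 1 = 41.

41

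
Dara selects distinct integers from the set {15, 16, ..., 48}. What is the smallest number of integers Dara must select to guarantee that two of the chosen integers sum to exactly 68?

Two chosen integers sum to 68 exactly when both halves of some pair {x, 68−x} with 20 ≤ x ≤ 68−x ≤ 48 are chosen — 14 such pairs.
The remaining 6 elements (those with no distinct partner in range) can never complete a 68-sum, so the worst case takes all of them and one from each pair: 6 + 14 = 20.
By pigeonhole, the 21st integer has to be the second member of some pair, so 20 + 1 = 21.

21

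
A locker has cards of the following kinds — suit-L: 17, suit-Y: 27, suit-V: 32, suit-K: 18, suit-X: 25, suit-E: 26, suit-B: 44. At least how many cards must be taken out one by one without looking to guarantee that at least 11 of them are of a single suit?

71

An adversary could hand out at most 10 cards per suit: 10 + 10 + 10 + 10 + 10 + 10 + 10 = 70 cards and still no suit has 11.
By pigeonhole, one more card lands in a suit already at 10, so 71 draws are enough and 70 are not.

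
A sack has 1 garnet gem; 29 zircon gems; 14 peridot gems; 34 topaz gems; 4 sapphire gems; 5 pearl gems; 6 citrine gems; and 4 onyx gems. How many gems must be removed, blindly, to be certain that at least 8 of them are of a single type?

An adversary could hand out at most 7 gems per type (5 types run out sooner): 1 + 7 + 7 + 7 + 4 + 5 + 6 + 4 = 41 gems and still no type has 8.
One more gem lands in a type already at 7, so 42 draws are enough and 41 are not.

42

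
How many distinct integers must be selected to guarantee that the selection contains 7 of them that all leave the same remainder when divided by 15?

91

The 15 residue classes mod 15 are the pigeonholes.
With 90 integers one could put 6 in each residue class and have no class reach 7.
The 91st integer pushes some class to 7, so 15·6 + 1 = 91.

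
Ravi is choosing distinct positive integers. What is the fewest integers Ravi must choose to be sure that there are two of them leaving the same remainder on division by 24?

Pigeonhole: the 24 residue classes mod 24 are the pigeonholes.
With 24 integers one could put 1 in each residue class and have no class reach 2.
The 25th integer pushes some class to 2, so 24·1 + 1 = 25.

25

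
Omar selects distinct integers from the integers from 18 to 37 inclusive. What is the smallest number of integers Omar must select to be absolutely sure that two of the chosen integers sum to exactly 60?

Two chosen integers sum to 60 exactly when both halves of some pair {x, 60−x} with 23 ≤ x ≤ 60−x ≤ 37 are chosen — 7 such pairs.
The remaining 6 elements (those with no distinct partner in range) can never complete a 60-sum, so the worst case takes all of them and one from each pair: 6 + 7 = 13.
By pigeonhole, the 14th integer has to be the second member of some pair, so 13 + 1 = 14.

14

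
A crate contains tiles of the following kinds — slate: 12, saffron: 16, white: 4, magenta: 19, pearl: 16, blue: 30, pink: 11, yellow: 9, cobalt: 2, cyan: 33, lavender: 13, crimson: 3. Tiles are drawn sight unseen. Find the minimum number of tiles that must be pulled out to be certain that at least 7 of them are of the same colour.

64

By the pigeonhole principle, the 12 colours are the holes; the tiles drawn are the pigeons.
To avoid 7 of any one colour, the worst case takes at most 6 of each colour, or every tile of a colour that has fewer than 6.
That gives 6 + 6 + 4 + 6 + 6 + 6 + 6 + 6 + 2 + 6 + 6 + 3 = 63 tiles with no colour reaching 7.
The next tile forces some colour to 7, so 63 + 1 = 64.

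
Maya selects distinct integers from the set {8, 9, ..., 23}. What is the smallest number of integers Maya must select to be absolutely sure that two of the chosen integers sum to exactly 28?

Group the elements by complementary pair {x, 28−x}: {8,20}, {9,19}, {10,18}, …, giving 6 two-element pairs; the single value 14 (it cannot pair with itself since the integers are distinct); and 3 integers whose partner 28−x falls outside [8,23].
Treating each of those 10 groups as a pigeonhole, one can pick one integer per group — 10 integers — with no two summing to 28.
The 11th integer lands in an occupied pair, forcing a sum of 28.

11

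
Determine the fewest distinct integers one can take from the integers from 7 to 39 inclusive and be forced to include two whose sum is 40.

21

Group the elements by complementary pair {x, 40−x}: {7,33}, {8,32}, {9,31}, …, giving 13 two-element pairs, the single value 20 (it cannot pair with itself since the integers are distinct), and 6 integers whose partner 40−x falls outside [7,39].
Treating each of those 20 groups as a pigeonhole, one can pick one integer per group — 20 integers — with no two summing to 40.
The 21st integer lands in an occupied pair, forcing a sum of 40.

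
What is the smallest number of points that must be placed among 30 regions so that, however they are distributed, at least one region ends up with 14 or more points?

391

With 390 points one could put exactly 13 in each of the 30 regions, and no region would reach 14.
Pigeonhole: one more point must land in a region that already has 13, giving it 14.
So 30 × 13 + 1 = 391 points are required.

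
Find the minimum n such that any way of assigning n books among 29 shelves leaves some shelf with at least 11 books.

291

With 290 books one could put exactly 10 in each of the 29 shelves, and no shelf would reach 11.
One more book must land in a shelf that already has 10, giving it 11.
So 29 × 10 + 1 = 291 books are required.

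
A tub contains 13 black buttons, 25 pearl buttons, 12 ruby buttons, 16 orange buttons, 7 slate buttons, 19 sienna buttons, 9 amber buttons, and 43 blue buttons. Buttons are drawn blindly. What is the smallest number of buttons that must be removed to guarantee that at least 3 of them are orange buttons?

In the worst case for collecting orange buttons, every non-orange button comes out first.
There are 13 + 25 + 12 + 7 + 19 + 9 + 43 = 128 non-orange buttons altogether.
After those, each further button must be orange, so 128 + 3 = 131 draws guarantee 3 orange buttons.

131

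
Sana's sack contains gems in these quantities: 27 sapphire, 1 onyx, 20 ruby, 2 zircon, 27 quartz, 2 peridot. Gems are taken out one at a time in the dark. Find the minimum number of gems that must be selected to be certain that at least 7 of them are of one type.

24

By the pigeonhole principle, put each drawn gem into a box by type. The largest draw with every box below 7 takes min(count, 6) from each type; types with fewer than 6 contribute all they have.
Σ min(cᵢ, 6) = 6 + 1 + 6 + 2 + 6 + 2 = 23.
Draw number 23 + 1 = 24 must push one box to 7.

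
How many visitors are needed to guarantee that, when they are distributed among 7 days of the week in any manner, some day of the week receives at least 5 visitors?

With 28 visitors one could put exactly 4 in each of the 7 days of the week, and no day of the week would reach 5.
By pigeonhole, one more visitor must land in a day of the week that already has 4, giving it 5.
So 7 × 4 + 1 = 29 visitors are required.

29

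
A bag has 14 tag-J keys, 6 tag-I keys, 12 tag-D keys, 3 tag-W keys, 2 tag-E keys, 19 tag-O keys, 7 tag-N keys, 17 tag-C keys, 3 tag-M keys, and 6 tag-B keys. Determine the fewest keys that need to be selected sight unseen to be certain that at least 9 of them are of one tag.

An adversary could hand out at most 8 keys per tag (6 tags run out sooner): 8 + 6 + 8 + 3 + 2 + 8 + 7 + 8 + 3 + 6 = 59 keys and still no tag has 9.
By pigeonhole, one more key lands in a tag already at 8, so 60 draws are enough and 59 are not.

60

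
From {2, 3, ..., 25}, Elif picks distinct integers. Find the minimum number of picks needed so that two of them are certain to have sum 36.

Group the elements by complementary pair {x, 36−x}: {11,25}, {12,24}, {13,23}, …, giving 7 two-element pairs, the single value 18 (it cannot pair with itself since the integers are distinct), and 9 integers whose partner 36−x falls outside [2,25].
By the pigeonhole principle, treating each of those 17 groups as a pigeonhole, one can pick one integer per group — 17 integers — with no two summing to 36.
The 18th integer lands in an occupied pair, forcing a sum of 36.

18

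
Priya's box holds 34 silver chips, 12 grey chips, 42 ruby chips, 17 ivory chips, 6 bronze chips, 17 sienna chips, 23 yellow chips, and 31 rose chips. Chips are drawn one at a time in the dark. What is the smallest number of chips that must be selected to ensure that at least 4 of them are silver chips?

In the worst case for collecting silver chips, every non-silver chip comes out first.
There are 12 + 42 + 17 + 6 + 17 + 23 + 31 = 148 non-silver chips altogether.
After those, each further chip must be silver, so 148 + 4 = 152 draws guarantee 4 silver chips.

152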